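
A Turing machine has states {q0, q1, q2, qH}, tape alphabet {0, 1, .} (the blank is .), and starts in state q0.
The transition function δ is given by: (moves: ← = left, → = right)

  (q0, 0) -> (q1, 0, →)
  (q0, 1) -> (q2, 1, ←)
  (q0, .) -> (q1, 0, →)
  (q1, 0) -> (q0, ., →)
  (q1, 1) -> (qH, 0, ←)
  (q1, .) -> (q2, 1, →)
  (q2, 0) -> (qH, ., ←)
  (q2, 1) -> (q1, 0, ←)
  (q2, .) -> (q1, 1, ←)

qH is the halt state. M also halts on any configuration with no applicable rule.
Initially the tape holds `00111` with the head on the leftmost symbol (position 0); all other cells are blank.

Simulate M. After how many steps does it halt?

q0 | ..[0]0111   read 0 → write 0, move →, go to q1
q1 | ..0[0]111   read 0 → write ., move →, go to q0
q0 | ..0.[1]11   read 1 → write 1, move ←, go to q2
q2 | ..0[.]111   read . → write 1, move ←, go to q1
q1 | ..[0]1111   read 0 → write ., move →, go to q0
q0 | ...[1]111   read 1 → write 1, move ←, go to q2
q2 | ..[.]1111   read . → write 1, move ←, go to q1
q1 | .[.]11111   read . → write 1, move →, go to q2
q2 | .1[1]1111   read 1 → write 0, move ←, go to q1
q1 | .[1]01111   read 1 → write 0, move ←, go to qH
qH | [.]001111
M halts after 10 transitions.

10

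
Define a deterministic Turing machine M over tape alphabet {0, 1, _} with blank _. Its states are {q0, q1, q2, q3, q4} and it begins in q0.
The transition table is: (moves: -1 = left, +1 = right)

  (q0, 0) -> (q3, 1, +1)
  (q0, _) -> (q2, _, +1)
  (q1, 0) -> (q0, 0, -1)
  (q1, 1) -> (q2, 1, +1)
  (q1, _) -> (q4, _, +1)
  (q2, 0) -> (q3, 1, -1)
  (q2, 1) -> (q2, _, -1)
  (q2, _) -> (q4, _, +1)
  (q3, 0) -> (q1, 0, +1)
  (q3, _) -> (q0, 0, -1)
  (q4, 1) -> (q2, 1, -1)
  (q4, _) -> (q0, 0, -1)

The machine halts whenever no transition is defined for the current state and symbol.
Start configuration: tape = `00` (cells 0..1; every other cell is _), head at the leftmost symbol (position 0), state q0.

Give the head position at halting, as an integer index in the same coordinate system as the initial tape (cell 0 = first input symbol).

state=q0 head=0 tape=[0]0____   (q0,0)→(q3,1,+1)
state=q3 head=1 tape=1[0]____   (q3,0)→(q1,0,+1)
state=q1 head=2 tape=10[_]___   (q1,_)→(q4,_,+1)
state=q4 head=3 tape=10_[_]__   (q4,_)→(q0,0,-1)
state=q0 head=2 tape=10[_]0__   (q0,_)→(q2,_,+1)
state=q2 head=3 tape=10_[0]__   (q2,0)→(q3,1,-1)
state=q3 head=2 tape=10[_]1__   (q3,_)→(q0,0,-1)
state=q0 head=1 tape=1[0]01__   (q0,0)→(q3,1,+1)
state=q3 head=2 tape=11[0]1__   (q3,0)→(q1,0,+1)
state=q1 head=3 tape=110[1]__   (q1,1)→(q2,1,+1)
state=q2 head=4 tape=1101[_]_   (q2,_)→(q4,_,+1)
state=q4 head=5 tape=1101_[_]   (q4,_)→(q0,0,-1)
state=q0 head=4 tape=1101[_]0   (q0,_)→(q2,_,+1)
state=q2 head=5 tape=1101_[0]   (q2,0)→(q3,1,-1)
state=q3 head=4 tape=1101[_]1   (q3,_)→(q0,0,-1)
state=q0 head=3 tape=110[1]01
At halt the head is at cell 3.

3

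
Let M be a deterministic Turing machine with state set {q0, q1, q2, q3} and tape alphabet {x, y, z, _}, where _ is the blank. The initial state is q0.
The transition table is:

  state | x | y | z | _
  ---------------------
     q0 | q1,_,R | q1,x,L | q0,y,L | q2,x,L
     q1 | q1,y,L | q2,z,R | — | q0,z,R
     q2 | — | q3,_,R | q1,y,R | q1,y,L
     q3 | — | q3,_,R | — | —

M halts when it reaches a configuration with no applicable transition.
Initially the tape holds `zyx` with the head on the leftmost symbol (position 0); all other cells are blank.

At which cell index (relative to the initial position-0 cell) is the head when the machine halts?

q0 | ___[z]yx   read z → write y, move L, go to q0
q0 | __[_]yyx   read _ → write x, move L, go to q2
q2 | _[_]xyyx   read _ → write y, move L, go to q1
q1 | [_]yxyyx   read _ → write z, move R, go to q0
q0 | z[y]xyyx   read y → write x, move L, go to q1
q1 | [z]xxyyx
At halt the head is at cell -3.

-3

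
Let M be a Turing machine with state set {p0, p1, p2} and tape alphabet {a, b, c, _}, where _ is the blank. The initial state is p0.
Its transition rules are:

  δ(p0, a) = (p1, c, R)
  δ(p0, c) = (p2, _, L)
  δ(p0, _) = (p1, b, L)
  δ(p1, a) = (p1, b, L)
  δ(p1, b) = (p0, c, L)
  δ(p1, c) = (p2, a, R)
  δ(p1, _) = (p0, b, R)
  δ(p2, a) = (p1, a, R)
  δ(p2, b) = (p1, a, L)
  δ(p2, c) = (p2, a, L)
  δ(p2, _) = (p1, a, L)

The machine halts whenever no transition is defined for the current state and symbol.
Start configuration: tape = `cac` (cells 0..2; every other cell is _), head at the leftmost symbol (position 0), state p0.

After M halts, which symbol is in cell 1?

p0 | ___[c]ac_   read c → write _, move L, go to p2
p2 | __[_]_ac_   read _ → write a, move L, go to p1
p1 | _[_]a_ac_   read _ → write b, move R, go to p0
p0 | _b[a]_ac_   read a → write c, move R, go to p1
p1 | _bc[_]ac_   read _ → write b, move R, go to p0
p0 | _bcb[a]c_   read a → write c, move R, go to p1
p1 | _bcbc[c]_   read c → write a, move R, go to p2
p2 | _bcbca[_]   read _ → write a, move L, go to p1
p1 | _bcbc[a]a   read a → write b, move L, go to p1
p1 | _bcb[c]ba   read c → write a, move R, go to p2
p2 | _bcba[b]a   read b → write a, move L, go to p1
p1 | _bcb[a]aa   read a → write b, move L, go to p1
p1 | _bc[b]baa   read b → write c, move L, go to p0
p0 | _b[c]cbaa   read c → write _, move L, go to p2
p2 | _[b]_cbaa   read b → write a, move L, go to p1
p1 | [_]a_cbaa   read _ → write b, move R, go to p0
p0 | b[a]_cbaa   read a → write c, move R, go to p1
p1 | bc[_]cbaa   read _ → write b, move R, go to p0
p0 | bcb[c]baa   read c → write _, move L, go to p2
p2 | bc[b]_baa   read b → write a, move L, go to p1
p1 | b[c]a_baa   read c → write a, move R, go to p2
p2 | ba[a]_baa   read a → write a, move R, go to p1
p1 | baa[_]baa   read _ → write b, move R, go to p0
p0 | baab[b]aa
Cell 1 holds b when M halts.

b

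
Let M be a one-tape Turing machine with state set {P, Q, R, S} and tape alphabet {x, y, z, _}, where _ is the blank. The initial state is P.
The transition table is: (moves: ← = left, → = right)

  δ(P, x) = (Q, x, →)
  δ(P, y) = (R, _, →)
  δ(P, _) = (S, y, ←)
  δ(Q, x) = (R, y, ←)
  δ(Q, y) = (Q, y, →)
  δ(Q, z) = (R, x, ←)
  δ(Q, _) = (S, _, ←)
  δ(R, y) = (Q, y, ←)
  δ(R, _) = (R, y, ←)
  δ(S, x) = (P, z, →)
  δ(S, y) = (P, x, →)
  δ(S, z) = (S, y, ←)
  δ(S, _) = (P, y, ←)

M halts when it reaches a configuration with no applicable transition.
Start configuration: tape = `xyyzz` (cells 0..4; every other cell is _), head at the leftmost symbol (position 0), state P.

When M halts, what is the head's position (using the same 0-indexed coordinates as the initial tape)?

4

P | [x]yyzz__   read x → write x, move →, go to Q
Q | x[y]yzz__   read y → write y, move →, go to Q
Q | xy[y]zz__   read y → write y, move →, go to Q
Q | xyy[z]z__   read z → write x, move ←, go to R
R | xy[y]xz__   read y → write y, move ←, go to Q
Q | x[y]yxz__   read y → write y, move →, go to Q
Q | xy[y]xz__   read y → write y, move →, go to Q
Q | xyy[x]z__   read x → write y, move ←, go to R
R | xy[y]yz__   read y → write y, move ←, go to Q
Q | x[y]yyz__   read y → write y, move →, go to Q
Q | xy[y]yz__   read y → write y, move →, go to Q
Q | xyy[y]z__   read y → write y, move →, go to Q
Q | xyyy[z]__   read z → write x, move ←, go to R
R | xyy[y]x__   read y → write y, move ←, go to Q
Q | xy[y]yx__   read y → write y, move →, go to Q
Q | xyy[y]x__   read y → write y, move →, go to Q
Q | xyyy[x]__   read x → write y, move ←, go to R
R | xyy[y]y__   read y → write y, move ←, go to Q
Q | xy[y]yy__   read y → write y, move →, go to Q
Q | xyy[y]y__   read y → write y, move →, go to Q
Q | xyyy[y]__   read y → write y, move →, go to Q
Q | xyyyy[_]_   read _ → write _, move ←, go to S
S | xyyy[y]__   read y → write x, move →, go to P
P | xyyyx[_]_   read _ → write y, move ←, go to S
S | xyyy[x]y_   read x → write z, move →, go to P
P | xyyyz[y]_   read y → write _, move →, go to R
R | xyyyz_[_]   read _ → write y, move ←, go to R
R | xyyyz[_]y   read _ → write y, move ←, go to R
R | xyyy[z]yy
At halt the head is at cell 4.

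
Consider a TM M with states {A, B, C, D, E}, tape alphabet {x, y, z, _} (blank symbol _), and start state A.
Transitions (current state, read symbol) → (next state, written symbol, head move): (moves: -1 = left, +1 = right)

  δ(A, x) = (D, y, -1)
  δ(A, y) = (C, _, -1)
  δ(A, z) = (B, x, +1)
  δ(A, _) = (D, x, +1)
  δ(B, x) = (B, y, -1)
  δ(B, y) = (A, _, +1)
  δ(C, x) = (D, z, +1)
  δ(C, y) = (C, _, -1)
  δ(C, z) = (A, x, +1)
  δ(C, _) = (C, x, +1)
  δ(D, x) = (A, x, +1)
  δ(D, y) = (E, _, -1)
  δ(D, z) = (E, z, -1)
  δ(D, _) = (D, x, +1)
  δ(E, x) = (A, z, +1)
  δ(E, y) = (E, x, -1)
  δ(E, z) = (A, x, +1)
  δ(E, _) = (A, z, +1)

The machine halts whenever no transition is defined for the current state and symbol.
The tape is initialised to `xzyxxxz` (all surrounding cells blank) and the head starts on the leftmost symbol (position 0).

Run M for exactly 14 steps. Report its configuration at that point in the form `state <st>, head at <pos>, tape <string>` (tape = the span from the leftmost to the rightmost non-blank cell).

state D, head at 4, tape zzxzxxxz

state=A head=0 tape=_[x]zyxxxz   (A,x)→(D,y,-1)
state=D head=-1 tape=[_]yzyxxxz   (D,_)→(D,x,+1)
state=D head=0 tape=x[y]zyxxxz   (D,y)→(E,_,-1)
state=E head=-1 tape=[x]_zyxxxz   (E,x)→(A,z,+1)
state=A head=0 tape=z[_]zyxxxz   (A,_)→(D,x,+1)
state=D head=1 tape=zx[z]yxxxz   (D,z)→(E,z,-1)
state=E head=0 tape=z[x]zyxxxz   (E,x)→(A,z,+1)
state=A head=1 tape=zz[z]yxxxz   (A,z)→(B,x,+1)
state=B head=2 tape=zzx[y]xxxz   (B,y)→(A,_,+1)
state=A head=3 tape=zzx_[x]xxz   (A,x)→(D,y,-1)
state=D head=2 tape=zzx[_]yxxz   (D,_)→(D,x,+1)
state=D head=3 tape=zzxx[y]xxz   (D,y)→(E,_,-1)
state=E head=2 tape=zzx[x]_xxz   (E,x)→(A,z,+1)
state=A head=3 tape=zzxz[_]xxz   (A,_)→(D,x,+1)
state=D head=4 tape=zzxzx[x]xz
After 14 steps: state D, head at 4, tape zzxzxxxz.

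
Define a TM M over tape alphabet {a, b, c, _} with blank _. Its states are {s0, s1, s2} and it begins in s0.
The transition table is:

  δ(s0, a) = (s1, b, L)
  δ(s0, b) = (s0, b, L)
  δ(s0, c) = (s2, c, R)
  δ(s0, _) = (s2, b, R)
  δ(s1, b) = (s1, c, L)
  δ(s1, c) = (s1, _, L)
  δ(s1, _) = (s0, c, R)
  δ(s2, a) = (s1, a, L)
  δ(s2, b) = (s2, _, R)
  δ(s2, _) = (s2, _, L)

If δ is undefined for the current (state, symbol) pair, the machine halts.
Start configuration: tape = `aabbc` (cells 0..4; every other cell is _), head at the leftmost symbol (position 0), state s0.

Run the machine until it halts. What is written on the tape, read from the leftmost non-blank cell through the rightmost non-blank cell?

c__bbbc

s0 | __[a]abbc   read a → write b, move L, go to s1
s1 | _[_]babbc   read _ → write c, move R, go to s0
s0 | _c[b]abbc   read b → write b, move L, go to s0
s0 | _[c]babbc   read c → write c, move R, go to s2
s2 | _c[b]abbc   read b → write _, move R, go to s2
s2 | _c_[a]bbc   read a → write a, move L, go to s1
s1 | _c[_]abbc   read _ → write c, move R, go to s0
s0 | _cc[a]bbc   read a → write b, move L, go to s1
s1 | _c[c]bbbc   read c → write _, move L, go to s1
s1 | _[c]_bbbc   read c → write _, move L, go to s1
s1 | [_]__bbbc   read _ → write c, move R, go to s0
s0 | c[_]_bbbc   read _ → write b, move R, go to s2
s2 | cb[_]bbbc   read _ → write _, move L, go to s2
s2 | c[b]_bbbc   read b → write _, move R, go to s2
s2 | c_[_]bbbc   read _ → write _, move L, go to s2
s2 | c[_]_bbbc   read _ → write _, move L, go to s2
s2 | [c]__bbbc
The non-blank tape span at halt is c__bbbc.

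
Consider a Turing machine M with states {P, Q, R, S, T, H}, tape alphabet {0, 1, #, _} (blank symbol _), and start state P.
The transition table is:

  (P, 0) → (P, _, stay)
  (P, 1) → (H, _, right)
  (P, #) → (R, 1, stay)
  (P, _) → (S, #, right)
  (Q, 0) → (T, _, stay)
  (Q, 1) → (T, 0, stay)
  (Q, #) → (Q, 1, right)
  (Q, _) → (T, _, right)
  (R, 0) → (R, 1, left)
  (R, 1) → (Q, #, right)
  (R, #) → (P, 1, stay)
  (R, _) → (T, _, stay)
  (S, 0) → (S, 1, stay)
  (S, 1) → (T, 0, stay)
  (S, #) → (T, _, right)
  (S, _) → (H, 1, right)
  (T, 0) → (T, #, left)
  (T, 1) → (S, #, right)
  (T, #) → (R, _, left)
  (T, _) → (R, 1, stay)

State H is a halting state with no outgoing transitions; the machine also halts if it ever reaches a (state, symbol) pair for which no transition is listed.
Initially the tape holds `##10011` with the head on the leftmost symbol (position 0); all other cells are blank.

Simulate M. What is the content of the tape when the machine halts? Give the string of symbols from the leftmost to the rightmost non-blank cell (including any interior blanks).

P | [#]#10011__   read # → write 1, move stay, go to R
R | [1]#10011__   read 1 → write #, move right, go to Q
Q | #[#]10011__   read # → write 1, move right, go to Q
Q | #1[1]0011__   read 1 → write 0, move stay, go to T
T | #1[0]0011__   read 0 → write #, move left, go to T
T | #[1]#0011__   read 1 → write #, move right, go to S
S | ##[#]0011__   read # → write _, move right, go to T
T | ##_[0]011__   read 0 → write #, move left, go to T
T | ##[_]#011__   read _ → write 1, move stay, go to R
R | ##[1]#011__   read 1 → write #, move right, go to Q
Q | ###[#]011__   read # → write 1, move right, go to Q
Q | ###1[0]11__   read 0 → write _, move stay, go to T
T | ###1[_]11__   read _ → write 1, move stay, go to R
R | ###1[1]11__   read 1 → write #, move right, go to Q
Q | ###1#[1]1__   read 1 → write 0, move stay, go to T
T | ###1#[0]1__   read 0 → write #, move left, go to T
T | ###1[#]#1__   read # → write _, move left, go to R
R | ###[1]_#1__   read 1 → write #, move right, go to Q
Q | ####[_]#1__   read _ → write _, move right, go to T
T | ####_[#]1__   read # → write _, move left, go to R
R | ####[_]_1__   read _ → write _, move stay, go to T
T | ####[_]_1__   read _ → write 1, move stay, go to R
R | ####[1]_1__   read 1 → write #, move right, go to Q
Q | #####[_]1__   read _ → write _, move right, go to T
T | #####_[1]__   read 1 → write #, move right, go to S
S | #####_#[_]_   read _ → write 1, move right, go to H
H | #####_#1[_]
The non-blank tape span at halt is #####_#1.

#####_#1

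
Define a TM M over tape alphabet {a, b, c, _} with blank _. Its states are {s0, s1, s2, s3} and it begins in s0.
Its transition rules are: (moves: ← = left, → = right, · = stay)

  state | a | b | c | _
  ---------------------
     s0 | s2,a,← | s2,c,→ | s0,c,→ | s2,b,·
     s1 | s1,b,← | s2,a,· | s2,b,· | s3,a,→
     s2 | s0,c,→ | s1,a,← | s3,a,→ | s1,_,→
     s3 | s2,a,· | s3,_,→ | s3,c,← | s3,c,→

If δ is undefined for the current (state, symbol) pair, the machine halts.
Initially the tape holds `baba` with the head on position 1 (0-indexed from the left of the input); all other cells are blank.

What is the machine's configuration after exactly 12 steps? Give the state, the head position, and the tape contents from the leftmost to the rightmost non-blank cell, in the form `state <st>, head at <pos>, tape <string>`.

s0 | _b[a]ba_   read a → write a, move ←, go to s2
s2 | _[b]aba_   read b → write a, move ←, go to s1
s1 | [_]aaba_   read _ → write a, move →, go to s3
s3 | a[a]aba_   read a → write a, move ·, go to s2
s2 | a[a]aba_   read a → write c, move →, go to s0
s0 | ac[a]ba_   read a → write a, move ←, go to s2
s2 | a[c]aba_   read c → write a, move →, go to s3
s3 | aa[a]ba_   read a → write a, move ·, go to s2
s2 | aa[a]ba_   read a → write c, move →, go to s0
s0 | aac[b]a_   read b → write c, move →, go to s2
s2 | aacc[a]_   read a → write c, move →, go to s0
s0 | aaccc[_]   read _ → write b, move ·, go to s2
s2 | aaccc[b]
After 12 steps: state s2, head at 4, tape aacccb.

state s2, head at 4, tape aacccb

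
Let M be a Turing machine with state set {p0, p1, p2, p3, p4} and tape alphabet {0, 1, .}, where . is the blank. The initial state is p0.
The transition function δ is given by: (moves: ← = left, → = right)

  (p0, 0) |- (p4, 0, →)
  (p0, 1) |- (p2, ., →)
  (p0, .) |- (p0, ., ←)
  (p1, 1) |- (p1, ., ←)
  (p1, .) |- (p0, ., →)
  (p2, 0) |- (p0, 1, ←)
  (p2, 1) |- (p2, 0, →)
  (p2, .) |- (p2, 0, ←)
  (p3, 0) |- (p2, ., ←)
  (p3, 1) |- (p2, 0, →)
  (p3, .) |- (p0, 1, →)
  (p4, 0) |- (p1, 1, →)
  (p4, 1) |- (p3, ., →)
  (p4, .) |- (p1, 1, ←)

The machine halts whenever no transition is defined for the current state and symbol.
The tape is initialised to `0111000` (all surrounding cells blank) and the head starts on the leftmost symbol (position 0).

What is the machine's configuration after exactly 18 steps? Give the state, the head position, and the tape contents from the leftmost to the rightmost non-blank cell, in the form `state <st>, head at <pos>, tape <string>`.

p0 | [0]111000   read 0 → write 0, move →, go to p4
p4 | 0[1]11000   read 1 → write ., move →, go to p3
p3 | 0.[1]1000   read 1 → write 0, move →, go to p2
p2 | 0.0[1]000   read 1 → write 0, move →, go to p2
p2 | 0.00[0]00   read 0 → write 1, move ←, go to p0
p0 | 0.0[0]100   read 0 → write 0, move →, go to p4
p4 | 0.00[1]00   read 1 → write ., move →, go to p3
p3 | 0.00.[0]0   read 0 → write ., move ←, go to p2
p2 | 0.00[.].0   read . → write 0, move ←, go to p2
p2 | 0.0[0]0.0   read 0 → write 1, move ←, go to p0
p0 | 0.[0]10.0   read 0 → write 0, move →, go to p4
p4 | 0.0[1]0.0   read 1 → write ., move →, go to p3
p3 | 0.0.[0].0   read 0 → write ., move ←, go to p2
p2 | 0.0[.]..0   read . → write 0, move ←, go to p2
p2 | 0.[0]0..0   read 0 → write 1, move ←, go to p0
p0 | 0[.]10..0   read . → write ., move ←, go to p0
p0 | [0].10..0   read 0 → write 0, move →, go to p4
p4 | 0[.]10..0   read . → write 1, move ←, go to p1
p1 | [0]110..0
After 18 steps: state p1, head at 0, tape 0110..0.

state p1, head at 0, tape 0110..0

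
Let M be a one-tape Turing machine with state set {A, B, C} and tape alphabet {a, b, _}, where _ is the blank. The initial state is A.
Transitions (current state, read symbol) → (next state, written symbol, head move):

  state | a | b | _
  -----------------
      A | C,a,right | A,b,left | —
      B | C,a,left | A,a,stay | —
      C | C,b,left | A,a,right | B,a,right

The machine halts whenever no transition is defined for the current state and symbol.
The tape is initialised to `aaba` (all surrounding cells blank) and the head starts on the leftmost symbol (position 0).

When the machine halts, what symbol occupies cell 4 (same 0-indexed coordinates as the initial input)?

state=A head=0 tape=_[a]aba__   (A,a)→(C,a,right)
state=C head=1 tape=_a[a]ba__   (C,a)→(C,b,left)
state=C head=0 tape=_[a]bba__   (C,a)→(C,b,left)
state=C head=-1 tape=[_]bbba__   (C,_)→(B,a,right)
state=B head=0 tape=a[b]bba__   (B,b)→(A,a,stay)
state=A head=0 tape=a[a]bba__   (A,a)→(C,a,right)
state=C head=1 tape=aa[b]ba__   (C,b)→(A,a,right)
state=A head=2 tape=aaa[b]a__   (A,b)→(A,b,left)
state=A head=1 tape=aa[a]ba__   (A,a)→(C,a,right)
state=C head=2 tape=aaa[b]a__   (C,b)→(A,a,right)
state=A head=3 tape=aaaa[a]__   (A,a)→(C,a,right)
state=C head=4 tape=aaaaa[_]_   (C,_)→(B,a,right)
state=B head=5 tape=aaaaaa[_]
Cell 4 holds a when M halts.

a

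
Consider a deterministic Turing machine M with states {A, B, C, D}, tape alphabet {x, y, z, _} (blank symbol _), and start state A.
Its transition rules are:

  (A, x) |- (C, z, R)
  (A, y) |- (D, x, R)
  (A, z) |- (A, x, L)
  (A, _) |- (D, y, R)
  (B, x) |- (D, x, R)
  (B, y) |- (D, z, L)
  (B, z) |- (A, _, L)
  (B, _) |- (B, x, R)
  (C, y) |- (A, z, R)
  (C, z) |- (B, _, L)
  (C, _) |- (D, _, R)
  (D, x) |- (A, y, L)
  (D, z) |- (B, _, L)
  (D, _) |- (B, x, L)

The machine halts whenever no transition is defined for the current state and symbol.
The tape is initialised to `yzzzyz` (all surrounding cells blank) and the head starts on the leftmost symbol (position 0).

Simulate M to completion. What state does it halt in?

state=A head=0 tape=_[y]zzzyz   (A,y)→(D,x,R)
state=D head=1 tape=_x[z]zzyz   (D,z)→(B,_,L)
state=B head=0 tape=_[x]_zzyz   (B,x)→(D,x,R)
state=D head=1 tape=_x[_]zzyz   (D,_)→(B,x,L)
state=B head=0 tape=_[x]xzzyz   (B,x)→(D,x,R)
state=D head=1 tape=_x[x]zzyz   (D,x)→(A,y,L)
state=A head=0 tape=_[x]yzzyz   (A,x)→(C,z,R)
state=C head=1 tape=_z[y]zzyz   (C,y)→(A,z,R)
state=A head=2 tape=_zz[z]zyz   (A,z)→(A,x,L)
state=A head=1 tape=_z[z]xzyz   (A,z)→(A,x,L)
state=A head=0 tape=_[z]xxzyz   (A,z)→(A,x,L)
state=A head=-1 tape=[_]xxxzyz   (A,_)→(D,y,R)
state=D head=0 tape=y[x]xxzyz   (D,x)→(A,y,L)
state=A head=-1 tape=[y]yxxzyz   (A,y)→(D,x,R)
state=D head=0 tape=x[y]xxzyz
No transition is defined for (D, y); M halts in state D.

D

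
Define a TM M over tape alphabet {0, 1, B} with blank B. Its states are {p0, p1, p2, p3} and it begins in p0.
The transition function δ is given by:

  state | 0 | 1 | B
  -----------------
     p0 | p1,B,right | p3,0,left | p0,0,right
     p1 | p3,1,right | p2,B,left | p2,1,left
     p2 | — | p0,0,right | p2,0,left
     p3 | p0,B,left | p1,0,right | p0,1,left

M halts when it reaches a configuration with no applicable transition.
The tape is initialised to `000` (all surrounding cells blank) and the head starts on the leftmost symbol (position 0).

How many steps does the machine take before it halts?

state=p0 head=0 tape=BB[0]00   (p0,0)→(p1,B,right)
state=p1 head=1 tape=BBB[0]0   (p1,0)→(p3,1,right)
state=p3 head=2 tape=BBB1[0]   (p3,0)→(p0,B,left)
state=p0 head=1 tape=BBB[1]B   (p0,1)→(p3,0,left)
state=p3 head=0 tape=BB[B]0B   (p3,B)→(p0,1,left)
state=p0 head=-1 tape=B[B]10B   (p0,B)→(p0,0,right)
state=p0 head=0 tape=B0[1]0B   (p0,1)→(p3,0,left)
state=p3 head=-1 tape=B[0]00B   (p3,0)→(p0,B,left)
state=p0 head=-2 tape=[B]B00B   (p0,B)→(p0,0,right)
state=p0 head=-1 tape=0[B]00B   (p0,B)→(p0,0,right)
state=p0 head=0 tape=00[0]0B   (p0,0)→(p1,B,right)
state=p1 head=1 tape=00B[0]B   (p1,0)→(p3,1,right)
state=p3 head=2 tape=00B1[B]   (p3,B)→(p0,1,left)
state=p0 head=1 tape=00B[1]1   (p0,1)→(p3,0,left)
state=p3 head=0 tape=00[B]01   (p3,B)→(p0,1,left)
state=p0 head=-1 tape=0[0]101   (p0,0)→(p1,B,right)
state=p1 head=0 tape=0B[1]01   (p1,1)→(p2,B,left)
state=p2 head=-1 tape=0[B]B01   (p2,B)→(p2,0,left)
state=p2 head=-2 tape=[0]0B01
M halts after 18 transitions.

18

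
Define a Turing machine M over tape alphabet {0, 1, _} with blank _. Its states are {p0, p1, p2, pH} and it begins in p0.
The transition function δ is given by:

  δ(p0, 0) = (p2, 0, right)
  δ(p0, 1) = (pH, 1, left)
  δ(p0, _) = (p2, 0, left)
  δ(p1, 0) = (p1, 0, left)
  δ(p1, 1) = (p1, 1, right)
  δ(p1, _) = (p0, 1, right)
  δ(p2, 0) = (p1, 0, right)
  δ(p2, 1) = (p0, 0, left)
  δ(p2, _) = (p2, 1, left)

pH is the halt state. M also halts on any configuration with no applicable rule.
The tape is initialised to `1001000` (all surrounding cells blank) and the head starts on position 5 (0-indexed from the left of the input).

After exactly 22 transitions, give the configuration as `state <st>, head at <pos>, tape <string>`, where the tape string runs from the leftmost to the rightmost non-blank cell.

p0 | 10010[0]0__   read 0 → write 0, move right, go to p2
p2 | 100100[0]__   read 0 → write 0, move right, go to p1
p1 | 1001000[_]_   read _ → write 1, move right, go to p0
p0 | 10010001[_]   read _ → write 0, move left, go to p2
p2 | 1001000[1]0   read 1 → write 0, move left, go to p0
p0 | 100100[0]00   read 0 → write 0, move right, go to p2
p2 | 1001000[0]0   read 0 → write 0, move right, go to p1
p1 | 10010000[0]   read 0 → write 0, move left, go to p1
p1 | 1001000[0]0   read 0 → write 0, move left, go to p1
p1 | 100100[0]00   read 0 → write 0, move left, go to p1
p1 | 10010[0]000   read 0 → write 0, move left, go to p1
p1 | 1001[0]0000   read 0 → write 0, move left, go to p1
p1 | 100[1]00000   read 1 → write 1, move right, go to p1
p1 | 1001[0]0000   read 0 → write 0, move left, go to p1
p1 | 100[1]00000   read 1 → write 1, move right, go to p1
p1 | 1001[0]0000   read 0 → write 0, move left, go to p1
p1 | 100[1]00000   read 1 → write 1, move right, go to p1
p1 | 1001[0]0000   read 0 → write 0, move left, go to p1
p1 | 100[1]00000   read 1 → write 1, move right, go to p1
p1 | 1001[0]0000   read 0 → write 0, move left, go to p1
p1 | 100[1]00000   read 1 → write 1, move right, go to p1
p1 | 1001[0]0000   read 0 → write 0, move left, go to p1
p1 | 100[1]00000
After 22 steps: state p1, head at 3, tape 100100000.

state p1, head at 3, tape 100100000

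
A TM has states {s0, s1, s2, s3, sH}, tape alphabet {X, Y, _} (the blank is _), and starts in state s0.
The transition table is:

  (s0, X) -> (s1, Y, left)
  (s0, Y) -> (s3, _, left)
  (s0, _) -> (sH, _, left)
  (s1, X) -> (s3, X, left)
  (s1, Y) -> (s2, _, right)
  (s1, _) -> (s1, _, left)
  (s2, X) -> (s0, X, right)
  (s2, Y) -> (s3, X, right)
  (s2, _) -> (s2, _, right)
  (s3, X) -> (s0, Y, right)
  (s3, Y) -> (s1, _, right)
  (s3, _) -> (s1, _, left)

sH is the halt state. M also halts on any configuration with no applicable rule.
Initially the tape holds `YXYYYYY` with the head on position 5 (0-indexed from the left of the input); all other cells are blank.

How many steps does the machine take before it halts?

19

state=s0 head=5 tape=YXYYY[Y]Y_   (s0,Y)→(s3,_,left)
state=s3 head=4 tape=YXYY[Y]_Y_   (s3,Y)→(s1,_,right)
state=s1 head=5 tape=YXYY_[_]Y_   (s1,_)→(s1,_,left)
state=s1 head=4 tape=YXYY[_]_Y_   (s1,_)→(s1,_,left)
state=s1 head=3 tape=YXY[Y]__Y_   (s1,Y)→(s2,_,right)
state=s2 head=4 tape=YXY_[_]_Y_   (s2,_)→(s2,_,right)
state=s2 head=5 tape=YXY__[_]Y_   (s2,_)→(s2,_,right)
state=s2 head=6 tape=YXY___[Y]_   (s2,Y)→(s3,X,right)
state=s3 head=7 tape=YXY___X[_]   (s3,_)→(s1,_,left)
state=s1 head=6 tape=YXY___[X]_   (s1,X)→(s3,X,left)
state=s3 head=5 tape=YXY__[_]X_   (s3,_)→(s1,_,left)
state=s1 head=4 tape=YXY_[_]_X_   (s1,_)→(s1,_,left)
state=s1 head=3 tape=YXY[_]__X_   (s1,_)→(s1,_,left)
state=s1 head=2 tape=YX[Y]___X_   (s1,Y)→(s2,_,right)
state=s2 head=3 tape=YX_[_]__X_   (s2,_)→(s2,_,right)
state=s2 head=4 tape=YX__[_]_X_   (s2,_)→(s2,_,right)
state=s2 head=5 tape=YX___[_]X_   (s2,_)→(s2,_,right)
state=s2 head=6 tape=YX____[X]_   (s2,X)→(s0,X,right)
state=s0 head=7 tape=YX____X[_]   (s0,_)→(sH,_,left)
state=sH head=6 tape=YX____[X]_
M halts after 19 transitions.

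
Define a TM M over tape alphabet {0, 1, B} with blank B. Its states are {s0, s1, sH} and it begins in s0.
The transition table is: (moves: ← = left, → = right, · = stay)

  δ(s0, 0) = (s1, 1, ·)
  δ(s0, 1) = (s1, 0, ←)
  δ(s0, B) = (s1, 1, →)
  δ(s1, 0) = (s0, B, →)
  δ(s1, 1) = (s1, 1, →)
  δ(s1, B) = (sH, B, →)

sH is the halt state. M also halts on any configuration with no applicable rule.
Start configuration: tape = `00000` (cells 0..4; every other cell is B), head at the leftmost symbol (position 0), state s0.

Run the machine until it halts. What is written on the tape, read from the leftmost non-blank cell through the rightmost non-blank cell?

1B1B1

s0 | [0]0000BB   read 0 → write 1, move ·, go to s1
s1 | [1]0000BB   read 1 → write 1, move →, go to s1
s1 | 1[0]000BB   read 0 → write B, move →, go to s0
s0 | 1B[0]00BB   read 0 → write 1, move ·, go to s1
s1 | 1B[1]00BB   read 1 → write 1, move →, go to s1
s1 | 1B1[0]0BB   read 0 → write B, move →, go to s0
s0 | 1B1B[0]BB   read 0 → write 1, move ·, go to s1
s1 | 1B1B[1]BB   read 1 → write 1, move →, go to s1
s1 | 1B1B1[B]B   read B → write B, move →, go to sH
sH | 1B1B1B[B]
The non-blank tape span at halt is 1B1B1.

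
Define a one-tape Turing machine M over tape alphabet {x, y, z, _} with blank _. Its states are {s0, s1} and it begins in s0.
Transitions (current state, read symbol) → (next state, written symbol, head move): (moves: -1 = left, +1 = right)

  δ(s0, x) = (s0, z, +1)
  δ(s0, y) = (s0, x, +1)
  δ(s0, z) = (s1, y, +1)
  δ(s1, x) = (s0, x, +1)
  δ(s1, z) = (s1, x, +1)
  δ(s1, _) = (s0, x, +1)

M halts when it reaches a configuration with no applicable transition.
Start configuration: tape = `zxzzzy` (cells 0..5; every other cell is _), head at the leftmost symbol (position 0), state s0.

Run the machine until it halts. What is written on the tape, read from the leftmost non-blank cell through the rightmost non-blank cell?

yxyxxy

state=s0 head=0 tape=[z]xzzzy   (s0,z)→(s1,y,+1)
state=s1 head=1 tape=y[x]zzzy   (s1,x)→(s0,x,+1)
state=s0 head=2 tape=yx[z]zzy   (s0,z)→(s1,y,+1)
state=s1 head=3 tape=yxy[z]zy   (s1,z)→(s1,x,+1)
state=s1 head=4 tape=yxyx[z]y   (s1,z)→(s1,x,+1)
state=s1 head=5 tape=yxyxx[y]
The non-blank tape span at halt is yxyxxy.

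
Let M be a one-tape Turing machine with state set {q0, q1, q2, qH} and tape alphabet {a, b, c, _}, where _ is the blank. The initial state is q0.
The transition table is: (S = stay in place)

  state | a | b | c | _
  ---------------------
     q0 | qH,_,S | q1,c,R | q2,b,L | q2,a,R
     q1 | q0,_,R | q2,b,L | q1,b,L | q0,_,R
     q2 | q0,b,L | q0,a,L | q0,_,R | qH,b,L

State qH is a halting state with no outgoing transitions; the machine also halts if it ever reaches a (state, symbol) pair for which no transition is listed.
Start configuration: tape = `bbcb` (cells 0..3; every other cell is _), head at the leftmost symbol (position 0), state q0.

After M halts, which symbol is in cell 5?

a

q0 | [b]bcb___   read b → write c, move R, go to q1
q1 | c[b]cb___   read b → write b, move L, go to q2
q2 | [c]bcb___   read c → write _, move R, go to q0
q0 | _[b]cb___   read b → write c, move R, go to q1
q1 | _c[c]b___   read c → write b, move L, go to q1
q1 | _[c]bb___   read c → write b, move L, go to q1
q1 | [_]bbb___   read _ → write _, move R, go to q0
q0 | _[b]bb___   read b → write c, move R, go to q1
q1 | _c[b]b___   read b → write b, move L, go to q2
q2 | _[c]bb___   read c → write _, move R, go to q0
q0 | __[b]b___   read b → write c, move R, go to q1
q1 | __c[b]___   read b → write b, move L, go to q2
q2 | __[c]b___   read c → write _, move R, go to q0
q0 | ___[b]___   read b → write c, move R, go to q1
q1 | ___c[_]__   read _ → write _, move R, go to q0
q0 | ___c_[_]_   read _ → write a, move R, go to q2
q2 | ___c_a[_]   read _ → write b, move L, go to qH
qH | ___c_[a]b
Cell 5 holds a when M halts.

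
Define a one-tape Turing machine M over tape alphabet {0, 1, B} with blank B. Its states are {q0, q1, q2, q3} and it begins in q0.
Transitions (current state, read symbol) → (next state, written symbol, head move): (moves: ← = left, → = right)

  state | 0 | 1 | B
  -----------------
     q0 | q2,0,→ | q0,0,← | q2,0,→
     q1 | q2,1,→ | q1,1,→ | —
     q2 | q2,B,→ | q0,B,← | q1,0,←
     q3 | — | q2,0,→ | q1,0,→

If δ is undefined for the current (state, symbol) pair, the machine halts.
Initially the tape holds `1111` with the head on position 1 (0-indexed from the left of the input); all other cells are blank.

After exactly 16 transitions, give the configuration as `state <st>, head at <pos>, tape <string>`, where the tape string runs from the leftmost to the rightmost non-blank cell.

state q1, head at 3, tape 0B11B0

state=q0 head=1 tape=B1[1]11B   (q0,1)→(q0,0,←)
state=q0 head=0 tape=B[1]011B   (q0,1)→(q0,0,←)
state=q0 head=-1 tape=[B]0011B   (q0,B)→(q2,0,→)
state=q2 head=0 tape=0[0]011B   (q2,0)→(q2,B,→)
state=q2 head=1 tape=0B[0]11B   (q2,0)→(q2,B,→)
state=q2 head=2 tape=0BB[1]1B   (q2,1)→(q0,B,←)
state=q0 head=1 tape=0B[B]B1B   (q0,B)→(q2,0,→)
state=q2 head=2 tape=0B0[B]1B   (q2,B)→(q1,0,←)
state=q1 head=1 tape=0B[0]01B   (q1,0)→(q2,1,→)
state=q2 head=2 tape=0B1[0]1B   (q2,0)→(q2,B,→)
state=q2 head=3 tape=0B1B[1]B   (q2,1)→(q0,B,←)
state=q0 head=2 tape=0B1[B]BB   (q0,B)→(q2,0,→)
state=q2 head=3 tape=0B10[B]B   (q2,B)→(q1,0,←)
state=q1 head=2 tape=0B1[0]0B   (q1,0)→(q2,1,→)
state=q2 head=3 tape=0B11[0]B   (q2,0)→(q2,B,→)
state=q2 head=4 tape=0B11B[B]   (q2,B)→(q1,0,←)
state=q1 head=3 tape=0B11[B]0
After 16 steps: state q1, head at 3, tape 0B11B0.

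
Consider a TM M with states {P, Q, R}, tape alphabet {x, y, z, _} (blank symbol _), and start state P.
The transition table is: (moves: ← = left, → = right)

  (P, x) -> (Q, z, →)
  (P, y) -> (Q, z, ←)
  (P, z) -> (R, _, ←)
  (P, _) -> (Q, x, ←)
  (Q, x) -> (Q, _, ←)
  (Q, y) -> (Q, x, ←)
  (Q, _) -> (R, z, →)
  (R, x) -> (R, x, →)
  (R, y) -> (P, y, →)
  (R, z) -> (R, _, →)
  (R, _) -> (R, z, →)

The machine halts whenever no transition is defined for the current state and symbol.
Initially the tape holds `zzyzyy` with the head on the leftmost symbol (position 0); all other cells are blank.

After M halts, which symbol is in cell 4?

state=P head=0 tape=_[z]zyzyy   (P,z)→(R,_,←)
state=R head=-1 tape=[_]_zyzyy   (R,_)→(R,z,→)
state=R head=0 tape=z[_]zyzyy   (R,_)→(R,z,→)
state=R head=1 tape=zz[z]yzyy   (R,z)→(R,_,→)
state=R head=2 tape=zz_[y]zyy   (R,y)→(P,y,→)
state=P head=3 tape=zz_y[z]yy   (P,z)→(R,_,←)
state=R head=2 tape=zz_[y]_yy   (R,y)→(P,y,→)
state=P head=3 tape=zz_y[_]yy   (P,_)→(Q,x,←)
state=Q head=2 tape=zz_[y]xyy   (Q,y)→(Q,x,←)
state=Q head=1 tape=zz[_]xxyy   (Q,_)→(R,z,→)
state=R head=2 tape=zzz[x]xyy   (R,x)→(R,x,→)
state=R head=3 tape=zzzx[x]yy   (R,x)→(R,x,→)
state=R head=4 tape=zzzxx[y]y   (R,y)→(P,y,→)
state=P head=5 tape=zzzxxy[y]   (P,y)→(Q,z,←)
state=Q head=4 tape=zzzxx[y]z   (Q,y)→(Q,x,←)
state=Q head=3 tape=zzzx[x]xz   (Q,x)→(Q,_,←)
state=Q head=2 tape=zzz[x]_xz   (Q,x)→(Q,_,←)
state=Q head=1 tape=zz[z]__xz
Cell 4 holds x when M halts.

x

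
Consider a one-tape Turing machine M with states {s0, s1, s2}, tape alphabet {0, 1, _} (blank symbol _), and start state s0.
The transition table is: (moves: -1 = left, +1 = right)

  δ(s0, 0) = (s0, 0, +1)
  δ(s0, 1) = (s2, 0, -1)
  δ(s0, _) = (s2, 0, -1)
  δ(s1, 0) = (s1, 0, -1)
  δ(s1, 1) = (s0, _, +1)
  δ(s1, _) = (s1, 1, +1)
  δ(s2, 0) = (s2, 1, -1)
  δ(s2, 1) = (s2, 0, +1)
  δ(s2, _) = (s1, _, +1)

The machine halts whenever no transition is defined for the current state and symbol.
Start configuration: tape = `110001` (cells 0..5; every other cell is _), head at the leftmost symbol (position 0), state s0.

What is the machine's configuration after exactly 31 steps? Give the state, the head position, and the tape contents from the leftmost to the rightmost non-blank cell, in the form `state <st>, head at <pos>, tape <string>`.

s0 | _[1]10001   read 1 → write 0, move -1, go to s2
s2 | [_]010001   read _ → write _, move +1, go to s1
s1 | _[0]10001   read 0 → write 0, move -1, go to s1
s1 | [_]010001   read _ → write 1, move +1, go to s1
s1 | 1[0]10001   read 0 → write 0, move -1, go to s1
s1 | [1]010001   read 1 → write _, move +1, go to s0
s0 | _[0]10001   read 0 → write 0, move +1, go to s0
s0 | _0[1]0001   read 1 → write 0, move -1, go to s2
s2 | _[0]00001   read 0 → write 1, move -1, go to s2
s2 | [_]100001   read _ → write _, move +1, go to s1
s1 | _[1]00001   read 1 → write _, move +1, go to s0
s0 | __[0]0001   read 0 → write 0, move +1, go to s0
s0 | __0[0]001   read 0 → write 0, move +1, go to s0
s0 | __00[0]01   read 0 → write 0, move +1, go to s0
s0 | __000[0]1   read 0 → write 0, move +1, go to s0
s0 | __0000[1]   read 1 → write 0, move -1, go to s2
s2 | __000[0]0   read 0 → write 1, move -1, go to s2
s2 | __00[0]10   read 0 → write 1, move -1, go to s2
s2 | __0[0]110   read 0 → write 1, move -1, go to s2
s2 | __[0]1110   read 0 → write 1, move -1, go to s2
s2 | _[_]11110   read _ → write _, move +1, go to s1
s1 | __[1]1110   read 1 → write _, move +1, go to s0
s0 | ___[1]110   read 1 → write 0, move -1, go to s2
s2 | __[_]0110   read _ → write _, move +1, go to s1
s1 | ___[0]110   read 0 → write 0, move -1, go to s1
s1 | __[_]0110   read _ → write 1, move +1, go to s1
s1 | __1[0]110   read 0 → write 0, move -1, go to s1
s1 | __[1]0110   read 1 → write _, move +1, go to s0
s0 | ___[0]110   read 0 → write 0, move +1, go to s0
s0 | ___0[1]10   read 1 → write 0, move -1, go to s2
s2 | ___[0]010   read 0 → write 1, move -1, go to s2
s2 | __[_]1010
After 31 steps: state s2, head at 1, tape 1010.

state s2, head at 1, tape 1010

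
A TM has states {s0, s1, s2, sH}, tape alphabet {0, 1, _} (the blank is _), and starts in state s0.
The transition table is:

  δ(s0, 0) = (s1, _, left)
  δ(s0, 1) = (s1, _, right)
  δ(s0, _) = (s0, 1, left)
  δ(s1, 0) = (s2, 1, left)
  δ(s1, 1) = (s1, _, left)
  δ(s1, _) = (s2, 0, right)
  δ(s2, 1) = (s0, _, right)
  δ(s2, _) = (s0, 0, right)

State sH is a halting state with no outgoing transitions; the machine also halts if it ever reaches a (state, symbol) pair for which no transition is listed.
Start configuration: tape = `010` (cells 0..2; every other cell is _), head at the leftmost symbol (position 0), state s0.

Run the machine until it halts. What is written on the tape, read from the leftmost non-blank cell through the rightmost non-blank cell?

0000001_1

state=s0 head=0 tape=_[0]10_____   (s0,0)→(s1,_,left)
state=s1 head=-1 tape=[_]_10_____   (s1,_)→(s2,0,right)
state=s2 head=0 tape=0[_]10_____   (s2,_)→(s0,0,right)
state=s0 head=1 tape=00[1]0_____   (s0,1)→(s1,_,right)
state=s1 head=2 tape=00_[0]_____   (s1,0)→(s2,1,left)
state=s2 head=1 tape=00[_]1_____   (s2,_)→(s0,0,right)
state=s0 head=2 tape=000[1]_____   (s0,1)→(s1,_,right)
state=s1 head=3 tape=000_[_]____   (s1,_)→(s2,0,right)
state=s2 head=4 tape=000_0[_]___   (s2,_)→(s0,0,right)
state=s0 head=5 tape=000_00[_]__   (s0,_)→(s0,1,left)
state=s0 head=4 tape=000_0[0]1__   (s0,0)→(s1,_,left)
state=s1 head=3 tape=000_[0]_1__   (s1,0)→(s2,1,left)
state=s2 head=2 tape=000[_]1_1__   (s2,_)→(s0,0,right)
state=s0 head=3 tape=0000[1]_1__   (s0,1)→(s1,_,right)
state=s1 head=4 tape=0000_[_]1__   (s1,_)→(s2,0,right)
state=s2 head=5 tape=0000_0[1]__   (s2,1)→(s0,_,right)
state=s0 head=6 tape=0000_0_[_]_   (s0,_)→(s0,1,left)
state=s0 head=5 tape=0000_0[_]1_   (s0,_)→(s0,1,left)
state=s0 head=4 tape=0000_[0]11_   (s0,0)→(s1,_,left)
state=s1 head=3 tape=0000[_]_11_   (s1,_)→(s2,0,right)
state=s2 head=4 tape=00000[_]11_   (s2,_)→(s0,0,right)
state=s0 head=5 tape=000000[1]1_   (s0,1)→(s1,_,right)
state=s1 head=6 tape=000000_[1]_   (s1,1)→(s1,_,left)
state=s1 head=5 tape=000000[_]__   (s1,_)→(s2,0,right)
state=s2 head=6 tape=0000000[_]_   (s2,_)→(s0,0,right)
state=s0 head=7 tape=00000000[_]   (s0,_)→(s0,1,left)
state=s0 head=6 tape=0000000[0]1   (s0,0)→(s1,_,left)
state=s1 head=5 tape=000000[0]_1   (s1,0)→(s2,1,left)
state=s2 head=4 tape=00000[0]1_1
The non-blank tape span at halt is 0000001_1.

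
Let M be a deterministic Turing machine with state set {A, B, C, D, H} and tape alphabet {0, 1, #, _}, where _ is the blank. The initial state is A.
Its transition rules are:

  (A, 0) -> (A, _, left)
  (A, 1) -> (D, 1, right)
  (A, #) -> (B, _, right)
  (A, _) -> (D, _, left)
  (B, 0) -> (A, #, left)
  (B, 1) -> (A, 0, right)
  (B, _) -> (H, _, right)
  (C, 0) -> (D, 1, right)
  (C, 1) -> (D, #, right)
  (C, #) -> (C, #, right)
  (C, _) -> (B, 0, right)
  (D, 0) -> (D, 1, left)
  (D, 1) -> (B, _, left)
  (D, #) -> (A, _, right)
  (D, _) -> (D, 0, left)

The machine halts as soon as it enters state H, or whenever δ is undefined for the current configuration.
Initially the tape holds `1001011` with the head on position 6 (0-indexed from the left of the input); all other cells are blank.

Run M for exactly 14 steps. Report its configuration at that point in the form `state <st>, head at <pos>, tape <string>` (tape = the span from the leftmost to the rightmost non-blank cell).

A | _100101[1]_   read 1 → write 1, move right, go to D
D | _1001011[_]   read _ → write 0, move left, go to D
D | _100101[1]0   read 1 → write _, move left, go to B
B | _10010[1]_0   read 1 → write 0, move right, go to A
A | _100100[_]0   read _ → write _, move left, go to D
D | _10010[0]_0   read 0 → write 1, move left, go to D
D | _1001[0]1_0   read 0 → write 1, move left, go to D
D | _100[1]11_0   read 1 → write _, move left, go to B
B | _10[0]_11_0   read 0 → write #, move left, go to A
A | _1[0]#_11_0   read 0 → write _, move left, go to A
A | _[1]_#_11_0   read 1 → write 1, move right, go to D
D | _1[_]#_11_0   read _ → write 0, move left, go to D
D | _[1]0#_11_0   read 1 → write _, move left, go to B
B | [_]_0#_11_0   read _ → write _, move right, go to H
H | _[_]0#_11_0
After 14 steps: state H, head at 0, tape 0#_11_0.

state H, head at 0, tape 0#_11_0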